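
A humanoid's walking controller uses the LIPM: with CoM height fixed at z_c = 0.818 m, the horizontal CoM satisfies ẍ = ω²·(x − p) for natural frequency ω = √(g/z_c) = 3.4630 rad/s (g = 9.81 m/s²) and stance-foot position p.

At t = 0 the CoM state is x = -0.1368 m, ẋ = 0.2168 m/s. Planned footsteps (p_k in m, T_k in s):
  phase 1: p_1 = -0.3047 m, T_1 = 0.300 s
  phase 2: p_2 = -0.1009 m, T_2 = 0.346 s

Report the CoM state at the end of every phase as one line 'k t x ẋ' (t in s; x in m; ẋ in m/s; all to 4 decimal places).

phase 1: p=-0.3047, T=0.300, ωT=1.038900, cosh=1.589975, sinh=1.236131; start (x,ẋ)=(-0.136800, 0.216800) → end (x,ẋ)=(0.039644, 1.063440)
phase 2: p=-0.1009, T=0.346, ωT=1.198198, cosh=1.807938, sinh=1.506201; start (x,ẋ)=(0.039644, 1.063440) → end (x,ẋ)=(0.615729, 2.655710)

1 0.3000 0.0396 1.0634
2 0.6460 0.6157 2.6557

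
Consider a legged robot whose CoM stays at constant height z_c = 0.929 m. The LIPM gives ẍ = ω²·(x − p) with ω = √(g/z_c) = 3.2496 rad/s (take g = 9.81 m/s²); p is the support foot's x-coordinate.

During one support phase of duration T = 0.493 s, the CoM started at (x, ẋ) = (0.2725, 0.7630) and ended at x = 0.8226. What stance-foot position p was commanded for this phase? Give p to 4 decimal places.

p = 0.2781

ωT = 3.2496·0.493 = 1.602053; cosh(ωT) = 2.582346, sinh(ωT) = 2.380864
x(T) = p + (x₀−p)·cosh(ωT) + (ẋ₀/ω)·sinh(ωT) ⇒ p·(1 − cosh) = x(T) − x₀·cosh − (ẋ₀/ω)·sinh
numerator   = 0.8226 − (0.2725)·2.582346 − (0.7630/3.2496)·2.380864 = -0.440112
denominator = 1 − 2.582346 = -1.582346
p = -0.440112 / -1.582346 = 0.2781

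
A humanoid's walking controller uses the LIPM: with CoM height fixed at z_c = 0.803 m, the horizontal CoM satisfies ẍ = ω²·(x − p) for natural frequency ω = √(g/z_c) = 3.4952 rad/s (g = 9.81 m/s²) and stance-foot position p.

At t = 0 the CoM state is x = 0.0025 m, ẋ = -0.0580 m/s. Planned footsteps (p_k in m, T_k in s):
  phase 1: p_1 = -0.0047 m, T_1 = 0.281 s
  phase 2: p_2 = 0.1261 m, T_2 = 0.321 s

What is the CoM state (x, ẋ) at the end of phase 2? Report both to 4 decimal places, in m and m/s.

x = -0.1331, ẋ = -0.7672

phase 1: p=-0.0047, T=0.281, ωT=0.982151, cosh=1.522349, sinh=1.147845; start (x,ẋ)=(0.002500, -0.058000) → end (x,ẋ)=(-0.012787, -0.059410)
phase 2: p=0.1261, T=0.321, ωT=1.121959, cosh=1.698253, sinh=1.372612; start (x,ẋ)=(-0.012787, -0.059410) → end (x,ẋ)=(-0.133096, -0.767210)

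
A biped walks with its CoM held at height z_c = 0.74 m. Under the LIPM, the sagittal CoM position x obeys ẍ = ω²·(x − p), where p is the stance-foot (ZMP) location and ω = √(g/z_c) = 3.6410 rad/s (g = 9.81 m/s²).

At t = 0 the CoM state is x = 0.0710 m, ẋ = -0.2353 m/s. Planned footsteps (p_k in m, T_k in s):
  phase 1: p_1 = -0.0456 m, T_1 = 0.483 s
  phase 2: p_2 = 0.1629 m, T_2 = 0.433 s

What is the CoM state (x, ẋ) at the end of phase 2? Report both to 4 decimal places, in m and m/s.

x = 0.3700, ẋ = 0.8874

phase 1: p=-0.0456, T=0.483, ωT=1.758603, cosh=2.988304, sinh=2.816019; start (x,ẋ)=(0.071000, -0.235300) → end (x,ẋ)=(0.120851, 0.492366)
phase 2: p=0.1629, T=0.433, ωT=1.576553, cosh=2.522468, sinh=2.315782; start (x,ẋ)=(0.120851, 0.492366) → end (x,ẋ)=(0.369991, 0.887429)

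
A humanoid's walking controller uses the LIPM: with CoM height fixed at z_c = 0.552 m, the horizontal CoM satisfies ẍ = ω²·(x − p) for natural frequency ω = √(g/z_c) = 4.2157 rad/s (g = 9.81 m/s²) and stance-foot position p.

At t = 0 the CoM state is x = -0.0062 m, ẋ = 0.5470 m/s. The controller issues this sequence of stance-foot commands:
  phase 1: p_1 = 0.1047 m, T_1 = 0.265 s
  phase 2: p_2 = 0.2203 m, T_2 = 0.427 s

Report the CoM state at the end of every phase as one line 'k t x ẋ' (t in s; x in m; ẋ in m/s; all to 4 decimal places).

phase 1: p=0.1047, T=0.265, ωT=1.117161, cosh=1.691686, sinh=1.364478; start (x,ẋ)=(-0.006200, 0.547000) → end (x,ẋ)=(0.094137, 0.287430)
phase 2: p=0.2203, T=0.427, ωT=1.800104, cosh=3.107779, sinh=2.942497; start (x,ẋ)=(0.094137, 0.287430) → end (x,ẋ)=(0.028836, -0.671741)

1 0.2650 0.0941 0.2874
2 0.6920 0.0288 -0.6717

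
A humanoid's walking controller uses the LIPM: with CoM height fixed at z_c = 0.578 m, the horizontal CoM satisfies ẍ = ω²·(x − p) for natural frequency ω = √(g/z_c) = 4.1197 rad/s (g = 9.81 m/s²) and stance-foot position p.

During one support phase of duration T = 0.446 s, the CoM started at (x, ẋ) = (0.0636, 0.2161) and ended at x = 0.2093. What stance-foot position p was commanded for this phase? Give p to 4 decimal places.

ωT = 4.1197·0.446 = 1.837386; cosh(ωT) = 3.219667, sinh(ωT) = 3.060434
x(T) = p + (x₀−p)·cosh(ωT) + (ẋ₀/ω)·sinh(ωT) ⇒ p·(1 − cosh) = x(T) − x₀·cosh − (ẋ₀/ω)·sinh
numerator   = 0.2093 − (0.0636)·3.219667 − (0.2161/4.1197)·3.060434 = -0.156007
denominator = 1 − 3.219667 = -2.219667
p = -0.156007 / -2.219667 = 0.0703

p = 0.0703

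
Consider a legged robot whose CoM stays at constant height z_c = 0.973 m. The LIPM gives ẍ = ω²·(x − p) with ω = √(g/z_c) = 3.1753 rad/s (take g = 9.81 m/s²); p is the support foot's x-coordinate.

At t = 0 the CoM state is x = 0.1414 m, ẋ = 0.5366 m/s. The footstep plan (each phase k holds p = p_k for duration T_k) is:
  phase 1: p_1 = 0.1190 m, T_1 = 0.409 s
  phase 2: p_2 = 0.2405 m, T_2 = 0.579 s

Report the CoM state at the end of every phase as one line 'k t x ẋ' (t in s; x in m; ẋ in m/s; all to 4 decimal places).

phase 1: p=0.1190, T=0.409, ωT=1.298698, cosh=1.968704, sinh=1.695817; start (x,ẋ)=(0.141400, 0.536600) → end (x,ẋ)=(0.449678, 1.177025)
phase 2: p=0.2405, T=0.579, ωT=1.838499, cosh=3.223074, sinh=3.064018; start (x,ẋ)=(0.449678, 1.177025) → end (x,ẋ)=(2.050472, 5.828771)

1 0.4090 0.4497 1.1770
2 0.9880 2.0505 5.8288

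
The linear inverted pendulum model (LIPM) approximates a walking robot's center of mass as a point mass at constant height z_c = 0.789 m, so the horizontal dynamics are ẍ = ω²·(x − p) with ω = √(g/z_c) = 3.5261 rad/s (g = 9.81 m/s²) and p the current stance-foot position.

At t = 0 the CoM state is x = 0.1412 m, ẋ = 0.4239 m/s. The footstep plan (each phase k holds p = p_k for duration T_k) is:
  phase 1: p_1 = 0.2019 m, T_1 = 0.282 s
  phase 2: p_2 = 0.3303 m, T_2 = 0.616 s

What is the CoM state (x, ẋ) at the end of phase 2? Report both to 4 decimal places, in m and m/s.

x = 0.4617, ẋ = 0.5418

phase 1: p=0.2019, T=0.282, ωT=0.994360, cosh=1.536477, sinh=1.166517; start (x,ẋ)=(0.141200, 0.423900) → end (x,ẋ)=(0.248872, 0.401638)
phase 2: p=0.3303, T=0.616, ωT=2.172078, cosh=4.445220, sinh=4.331279; start (x,ẋ)=(0.248872, 0.401638) → end (x,ẋ)=(0.461686, 0.541758)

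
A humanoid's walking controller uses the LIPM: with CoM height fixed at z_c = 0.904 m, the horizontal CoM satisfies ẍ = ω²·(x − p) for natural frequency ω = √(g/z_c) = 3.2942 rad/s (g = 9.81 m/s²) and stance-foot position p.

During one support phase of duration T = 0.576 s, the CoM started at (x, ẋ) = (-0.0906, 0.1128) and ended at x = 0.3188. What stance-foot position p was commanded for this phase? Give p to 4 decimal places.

p = -0.2142

ωT = 3.2942·0.576 = 1.897459; cosh(ωT) = 3.409439, sinh(ωT) = 3.259490
x(T) = p + (x₀−p)·cosh(ωT) + (ẋ₀/ω)·sinh(ωT) ⇒ p·(1 − cosh) = x(T) − x₀·cosh − (ẋ₀/ω)·sinh
numerator   = 0.3188 − (-0.0906)·3.409439 − (0.1128/3.2942)·3.259490 = 0.516084
denominator = 1 − 3.409439 = -2.409439
p = 0.516084 / -2.409439 = -0.2142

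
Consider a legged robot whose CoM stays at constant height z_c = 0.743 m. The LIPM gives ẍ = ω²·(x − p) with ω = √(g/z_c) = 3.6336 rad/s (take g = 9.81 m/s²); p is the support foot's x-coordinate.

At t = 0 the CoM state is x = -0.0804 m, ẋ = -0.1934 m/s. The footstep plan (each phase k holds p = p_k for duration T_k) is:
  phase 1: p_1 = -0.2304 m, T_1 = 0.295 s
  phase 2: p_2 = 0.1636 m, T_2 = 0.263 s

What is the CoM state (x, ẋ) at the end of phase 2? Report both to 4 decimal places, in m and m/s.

phase 1: p=-0.2304, T=0.295, ωT=1.071912, cosh=1.631656, sinh=1.289303; start (x,ẋ)=(-0.080400, -0.193400) → end (x,ẋ)=(-0.054275, 0.387159)
phase 2: p=0.1636, T=0.263, ωT=0.955637, cosh=1.492447, sinh=1.107879; start (x,ẋ)=(-0.054275, 0.387159) → end (x,ẋ)=(-0.043523, -0.299262)

x = -0.0435, ẋ = -0.2993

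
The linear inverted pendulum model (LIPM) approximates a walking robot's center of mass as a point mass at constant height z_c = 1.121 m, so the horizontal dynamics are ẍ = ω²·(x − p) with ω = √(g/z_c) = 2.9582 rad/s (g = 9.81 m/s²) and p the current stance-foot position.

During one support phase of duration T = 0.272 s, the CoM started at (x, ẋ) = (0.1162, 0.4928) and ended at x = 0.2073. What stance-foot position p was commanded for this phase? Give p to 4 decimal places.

p = 0.2857

ωT = 2.9582·0.272 = 0.804630; cosh(ωT) = 1.341562, sinh(ωT) = 0.894308
x(T) = p + (x₀−p)·cosh(ωT) + (ẋ₀/ω)·sinh(ωT) ⇒ p·(1 − cosh) = x(T) − x₀·cosh − (ẋ₀/ω)·sinh
numerator   = 0.2073 − (0.1162)·1.341562 − (0.4928/2.9582)·0.894308 = -0.097570
denominator = 1 − 1.341562 = -0.341562
p = -0.097570 / -0.341562 = 0.2857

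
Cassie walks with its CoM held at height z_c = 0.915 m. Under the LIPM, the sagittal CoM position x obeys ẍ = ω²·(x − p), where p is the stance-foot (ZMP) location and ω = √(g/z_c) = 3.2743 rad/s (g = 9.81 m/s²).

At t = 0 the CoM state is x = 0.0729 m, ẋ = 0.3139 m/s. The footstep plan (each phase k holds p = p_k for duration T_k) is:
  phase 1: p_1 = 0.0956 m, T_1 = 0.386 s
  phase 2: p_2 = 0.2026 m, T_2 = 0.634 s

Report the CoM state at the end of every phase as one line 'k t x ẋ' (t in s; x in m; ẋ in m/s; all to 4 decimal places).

phase 1: p=0.0956, T=0.386, ωT=1.263880, cosh=1.910841, sinh=1.628285; start (x,ẋ)=(0.072900, 0.313900) → end (x,ẋ)=(0.208324, 0.478788)
phase 2: p=0.2026, T=0.634, ωT=2.075906, cosh=4.048605, sinh=3.923162; start (x,ẋ)=(0.208324, 0.478788) → end (x,ẋ)=(0.799443, 2.011953)

1 0.3860 0.2083 0.4788
2 1.0200 0.7994 2.0120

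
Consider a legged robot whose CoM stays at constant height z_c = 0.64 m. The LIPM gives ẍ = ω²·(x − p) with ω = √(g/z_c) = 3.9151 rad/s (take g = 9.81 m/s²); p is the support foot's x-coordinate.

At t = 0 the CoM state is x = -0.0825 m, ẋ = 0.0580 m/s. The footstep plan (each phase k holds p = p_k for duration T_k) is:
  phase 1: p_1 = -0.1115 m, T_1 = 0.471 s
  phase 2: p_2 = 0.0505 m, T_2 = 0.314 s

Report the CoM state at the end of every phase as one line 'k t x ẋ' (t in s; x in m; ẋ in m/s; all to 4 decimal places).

1 0.4710 0.0281 0.5378
2 0.7850 0.2237 0.8611

phase 1: p=-0.1115, T=0.471, ωT=1.844012, cosh=3.240016, sinh=3.081835; start (x,ẋ)=(-0.082500, 0.058000) → end (x,ẋ)=(0.028116, 0.537826)
phase 2: p=0.0505, T=0.314, ωT=1.229341, cosh=1.855731, sinh=1.563246; start (x,ẋ)=(0.028116, 0.537826) → end (x,ẋ)=(0.223708, 0.861065)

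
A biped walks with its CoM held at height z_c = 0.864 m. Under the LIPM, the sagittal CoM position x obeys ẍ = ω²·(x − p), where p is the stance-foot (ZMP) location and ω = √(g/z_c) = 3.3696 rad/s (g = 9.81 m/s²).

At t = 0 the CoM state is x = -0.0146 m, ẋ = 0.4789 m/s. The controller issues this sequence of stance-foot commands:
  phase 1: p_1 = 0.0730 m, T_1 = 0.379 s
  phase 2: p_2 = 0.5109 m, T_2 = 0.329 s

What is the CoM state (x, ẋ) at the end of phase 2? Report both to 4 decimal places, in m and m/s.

phase 1: p=0.0730, T=0.379, ωT=1.277078, cosh=1.932499, sinh=1.653648; start (x,ẋ)=(-0.014600, 0.478900) → end (x,ẋ)=(0.138736, 0.437355)
phase 2: p=0.5109, T=0.329, ωT=1.108598, cosh=1.680065, sinh=1.350044; start (x,ẋ)=(0.138736, 0.437355) → end (x,ẋ)=(0.060868, -0.958231)

x = 0.0609, ẋ = -0.9582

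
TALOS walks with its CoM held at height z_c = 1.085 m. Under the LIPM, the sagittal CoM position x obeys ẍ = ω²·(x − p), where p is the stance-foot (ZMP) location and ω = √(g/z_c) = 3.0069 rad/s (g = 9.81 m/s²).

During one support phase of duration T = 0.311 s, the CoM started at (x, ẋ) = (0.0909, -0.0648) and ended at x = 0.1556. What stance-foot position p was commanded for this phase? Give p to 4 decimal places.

ωT = 3.0069·0.311 = 0.935146; cosh(ωT) = 1.470057, sinh(ωT) = 1.077528
x(T) = p + (x₀−p)·cosh(ωT) + (ẋ₀/ω)·sinh(ωT) ⇒ p·(1 − cosh) = x(T) − x₀·cosh − (ẋ₀/ω)·sinh
numerator   = 0.1556 − (0.0909)·1.470057 − (-0.0648/3.0069)·1.077528 = 0.045193
denominator = 1 − 1.470057 = -0.470057
p = 0.045193 / -0.470057 = -0.0961

p = -0.0961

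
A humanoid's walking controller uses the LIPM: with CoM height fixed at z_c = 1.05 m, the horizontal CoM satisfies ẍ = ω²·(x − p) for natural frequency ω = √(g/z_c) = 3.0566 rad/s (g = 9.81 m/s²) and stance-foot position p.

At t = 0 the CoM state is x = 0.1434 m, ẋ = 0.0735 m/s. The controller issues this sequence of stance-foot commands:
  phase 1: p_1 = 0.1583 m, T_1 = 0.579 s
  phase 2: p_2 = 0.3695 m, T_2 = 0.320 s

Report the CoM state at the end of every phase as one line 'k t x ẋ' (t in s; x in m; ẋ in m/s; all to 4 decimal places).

1 0.5790 0.1818 0.0922
2 0.8990 0.1191 -0.5150

phase 1: p=0.1583, T=0.579, ωT=1.769771, cosh=3.019942, sinh=2.849570; start (x,ẋ)=(0.143400, 0.073500) → end (x,ẋ)=(0.181825, 0.092187)
phase 2: p=0.3695, T=0.320, ωT=0.978112, cosh=1.517725, sinh=1.141705; start (x,ẋ)=(0.181825, 0.092187) → end (x,ẋ)=(0.119094, -0.515023)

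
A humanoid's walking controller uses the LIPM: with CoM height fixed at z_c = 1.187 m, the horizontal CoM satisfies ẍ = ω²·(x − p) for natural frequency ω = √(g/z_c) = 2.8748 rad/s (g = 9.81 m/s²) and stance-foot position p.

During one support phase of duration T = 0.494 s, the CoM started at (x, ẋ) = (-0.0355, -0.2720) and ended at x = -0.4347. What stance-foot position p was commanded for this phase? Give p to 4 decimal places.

p = 0.1451

ωT = 2.8748·0.494 = 1.420151; cosh(ωT) = 2.189712, sinh(ωT) = 1.948034
x(T) = p + (x₀−p)·cosh(ωT) + (ẋ₀/ω)·sinh(ωT) ⇒ p·(1 − cosh) = x(T) − x₀·cosh − (ẋ₀/ω)·sinh
numerator   = -0.4347 − (-0.0355)·2.189712 − (-0.2720/2.8748)·1.948034 = -0.172651
denominator = 1 − 2.189712 = -1.189712
p = -0.172651 / -1.189712 = 0.1451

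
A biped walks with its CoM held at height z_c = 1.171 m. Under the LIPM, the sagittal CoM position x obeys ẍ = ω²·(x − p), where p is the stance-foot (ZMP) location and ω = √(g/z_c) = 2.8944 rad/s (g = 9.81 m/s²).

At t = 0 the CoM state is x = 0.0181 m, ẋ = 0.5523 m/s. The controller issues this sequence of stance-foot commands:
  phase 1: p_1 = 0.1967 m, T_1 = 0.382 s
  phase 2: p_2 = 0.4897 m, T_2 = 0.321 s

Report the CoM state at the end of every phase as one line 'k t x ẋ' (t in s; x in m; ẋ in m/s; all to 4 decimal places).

1 0.3820 0.1540 0.2304
2 0.7030 0.0835 -0.7011

phase 1: p=0.1967, T=0.382, ωT=1.105661, cosh=1.676106, sinh=1.345114; start (x,ẋ)=(0.018100, 0.552300) → end (x,ẋ)=(0.154018, 0.230370)
phase 2: p=0.4897, T=0.321, ωT=0.929102, cosh=1.463572, sinh=1.068664; start (x,ẋ)=(0.154018, 0.230370) → end (x,ẋ)=(0.083462, -0.701149)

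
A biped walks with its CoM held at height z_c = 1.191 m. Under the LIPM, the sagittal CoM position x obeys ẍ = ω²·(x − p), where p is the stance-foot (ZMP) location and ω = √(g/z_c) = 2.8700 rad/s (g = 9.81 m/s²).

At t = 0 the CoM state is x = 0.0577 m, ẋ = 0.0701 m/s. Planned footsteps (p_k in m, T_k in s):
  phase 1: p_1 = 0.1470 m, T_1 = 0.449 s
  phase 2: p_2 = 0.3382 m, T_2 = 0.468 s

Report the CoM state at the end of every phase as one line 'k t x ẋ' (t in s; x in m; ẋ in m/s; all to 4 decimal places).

phase 1: p=0.1470, T=0.449, ωT=1.288630, cosh=1.951731, sinh=1.676082; start (x,ẋ)=(0.057700, 0.070100) → end (x,ẋ)=(0.013649, -0.292749)
phase 2: p=0.3382, T=0.468, ωT=1.343160, cosh=2.046075, sinh=1.785056; start (x,ẋ)=(0.013649, -0.292749) → end (x,ẋ)=(-0.507937, -2.261696)

1 0.4490 0.0136 -0.2927
2 0.9170 -0.5079 -2.2617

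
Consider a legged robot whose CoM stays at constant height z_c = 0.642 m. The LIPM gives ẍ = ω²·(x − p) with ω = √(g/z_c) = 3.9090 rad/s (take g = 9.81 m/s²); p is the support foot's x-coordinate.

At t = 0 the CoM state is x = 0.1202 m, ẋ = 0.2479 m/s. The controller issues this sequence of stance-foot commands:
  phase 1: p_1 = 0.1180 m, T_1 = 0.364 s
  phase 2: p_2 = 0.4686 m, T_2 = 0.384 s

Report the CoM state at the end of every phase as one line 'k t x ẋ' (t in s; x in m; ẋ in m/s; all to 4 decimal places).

1 0.3640 0.2467 0.5610
2 0.7480 0.2521 -0.5279

phase 1: p=0.1180, T=0.364, ωT=1.422876, cosh=2.195028, sinh=1.954008; start (x,ẋ)=(0.120200, 0.247900) → end (x,ẋ)=(0.246748, 0.560951)
phase 2: p=0.4686, T=0.384, ωT=1.501056, cosh=2.354659, sinh=2.131765; start (x,ẋ)=(0.246748, 0.560951) → end (x,ẋ)=(0.252127, -0.527859)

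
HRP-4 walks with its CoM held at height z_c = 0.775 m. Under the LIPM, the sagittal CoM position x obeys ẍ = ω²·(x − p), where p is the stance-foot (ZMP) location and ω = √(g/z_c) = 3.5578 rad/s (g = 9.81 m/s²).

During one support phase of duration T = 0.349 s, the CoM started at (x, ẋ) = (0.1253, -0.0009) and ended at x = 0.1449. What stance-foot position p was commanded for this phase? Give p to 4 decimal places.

p = 0.1024

ωT = 3.5578·0.349 = 1.241672; cosh(ωT) = 1.875149, sinh(ωT) = 1.586248
x(T) = p + (x₀−p)·cosh(ωT) + (ẋ₀/ω)·sinh(ωT) ⇒ p·(1 − cosh) = x(T) − x₀·cosh − (ẋ₀/ω)·sinh
numerator   = 0.1449 − (0.1253)·1.875149 − (-0.0009/3.5578)·1.586248 = -0.089655
denominator = 1 − 1.875149 = -0.875149
p = -0.089655 / -0.875149 = 0.1024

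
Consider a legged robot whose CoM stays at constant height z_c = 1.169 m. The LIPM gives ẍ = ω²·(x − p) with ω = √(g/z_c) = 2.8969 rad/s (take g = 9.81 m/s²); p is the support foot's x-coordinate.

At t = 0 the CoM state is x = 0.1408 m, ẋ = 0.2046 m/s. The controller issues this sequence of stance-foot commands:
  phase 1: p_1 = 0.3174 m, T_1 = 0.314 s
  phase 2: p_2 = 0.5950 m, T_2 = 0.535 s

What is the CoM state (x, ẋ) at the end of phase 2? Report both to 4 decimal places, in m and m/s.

phase 1: p=0.3174, T=0.314, ωT=0.909627, cosh=1.443035, sinh=1.040360; start (x,ẋ)=(0.140800, 0.204600) → end (x,ẋ)=(0.136038, -0.236996)
phase 2: p=0.5950, T=0.535, ωT=1.549842, cosh=2.461503, sinh=2.249221; start (x,ẋ)=(0.136038, -0.236996) → end (x,ẋ)=(-0.718746, -3.573857)

x = -0.7187, ẋ = -3.5739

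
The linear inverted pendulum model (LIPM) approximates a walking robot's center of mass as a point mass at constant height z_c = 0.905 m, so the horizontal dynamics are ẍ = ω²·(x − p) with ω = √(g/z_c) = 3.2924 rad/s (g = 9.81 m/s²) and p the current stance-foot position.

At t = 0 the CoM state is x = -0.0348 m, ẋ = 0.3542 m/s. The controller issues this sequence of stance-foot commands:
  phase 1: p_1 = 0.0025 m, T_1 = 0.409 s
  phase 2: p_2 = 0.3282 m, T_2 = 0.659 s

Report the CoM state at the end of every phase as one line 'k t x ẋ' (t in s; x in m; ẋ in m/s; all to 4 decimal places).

phase 1: p=0.0025, T=0.409, ωT=1.346592, cosh=2.052213, sinh=1.792087; start (x,ẋ)=(-0.034800, 0.354200) → end (x,ẋ)=(0.118747, 0.506814)
phase 2: p=0.3282, T=0.659, ωT=2.169692, cosh=4.434898, sinh=4.320685; start (x,ẋ)=(0.118747, 0.506814) → end (x,ẋ)=(0.064400, -0.731888)

1 0.4090 0.1187 0.5068
2 1.0680 0.0644 -0.7319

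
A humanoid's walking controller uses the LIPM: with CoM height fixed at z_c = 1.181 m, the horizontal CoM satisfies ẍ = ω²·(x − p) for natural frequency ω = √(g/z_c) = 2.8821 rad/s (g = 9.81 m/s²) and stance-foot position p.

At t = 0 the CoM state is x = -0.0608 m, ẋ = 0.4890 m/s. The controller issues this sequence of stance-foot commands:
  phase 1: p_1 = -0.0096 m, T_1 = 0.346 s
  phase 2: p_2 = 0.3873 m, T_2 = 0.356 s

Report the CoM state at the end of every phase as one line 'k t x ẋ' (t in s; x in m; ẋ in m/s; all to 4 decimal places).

phase 1: p=-0.0096, T=0.346, ωT=0.997207, cosh=1.539804, sinh=1.170895; start (x,ẋ)=(-0.060800, 0.489000) → end (x,ẋ)=(0.110225, 0.580183)
phase 2: p=0.3873, T=0.356, ωT=1.026028, cosh=1.574194, sinh=1.215766; start (x,ẋ)=(0.110225, 0.580183) → end (x,ẋ)=(0.195871, -0.057538)

1 0.3460 0.1102 0.5802
2 0.7020 0.1959 -0.0575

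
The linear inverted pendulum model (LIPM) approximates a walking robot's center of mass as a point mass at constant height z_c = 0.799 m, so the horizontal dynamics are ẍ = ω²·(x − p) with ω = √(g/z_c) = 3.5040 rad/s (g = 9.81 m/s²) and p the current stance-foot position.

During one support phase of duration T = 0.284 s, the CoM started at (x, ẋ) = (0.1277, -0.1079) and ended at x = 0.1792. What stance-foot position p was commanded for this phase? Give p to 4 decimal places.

p = -0.0350

ωT = 3.5040·0.284 = 0.995136; cosh(ωT) = 1.537383, sinh(ωT) = 1.167710
x(T) = p + (x₀−p)·cosh(ωT) + (ẋ₀/ω)·sinh(ωT) ⇒ p·(1 − cosh) = x(T) − x₀·cosh − (ẋ₀/ω)·sinh
numerator   = 0.1792 − (0.1277)·1.537383 − (-0.1079/3.5040)·1.167710 = 0.018834
denominator = 1 − 1.537383 = -0.537383
p = 0.018834 / -0.537383 = -0.0350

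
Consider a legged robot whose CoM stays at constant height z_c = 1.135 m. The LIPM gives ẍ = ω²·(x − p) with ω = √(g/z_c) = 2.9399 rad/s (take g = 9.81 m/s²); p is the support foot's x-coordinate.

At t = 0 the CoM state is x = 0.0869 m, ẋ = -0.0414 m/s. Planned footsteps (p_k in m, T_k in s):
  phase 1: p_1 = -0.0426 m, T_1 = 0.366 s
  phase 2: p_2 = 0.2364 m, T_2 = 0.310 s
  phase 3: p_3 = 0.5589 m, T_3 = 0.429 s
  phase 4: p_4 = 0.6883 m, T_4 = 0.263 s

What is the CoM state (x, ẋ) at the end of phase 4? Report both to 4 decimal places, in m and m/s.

phase 1: p=-0.0426, T=0.366, ωT=1.076003, cosh=1.636945, sinh=1.295989; start (x,ẋ)=(0.086900, -0.041400) → end (x,ẋ)=(0.151134, 0.425636)
phase 2: p=0.2364, T=0.310, ωT=0.911369, cosh=1.444850, sinh=1.042876; start (x,ẋ)=(0.151134, 0.425636) → end (x,ẋ)=(0.264190, 0.353559)
phase 3: p=0.5589, T=0.429, ωT=1.261217, cosh=1.906512, sinh=1.623203; start (x,ẋ)=(0.264190, 0.353559) → end (x,ẋ)=(0.192242, -0.732308)
phase 4: p=0.6883, T=0.263, ωT=0.773194, cosh=1.314106, sinh=0.852569; start (x,ẋ)=(0.192242, -0.732308) → end (x,ẋ)=(-0.175942, -2.205684)

x = -0.1759, ẋ = -2.2057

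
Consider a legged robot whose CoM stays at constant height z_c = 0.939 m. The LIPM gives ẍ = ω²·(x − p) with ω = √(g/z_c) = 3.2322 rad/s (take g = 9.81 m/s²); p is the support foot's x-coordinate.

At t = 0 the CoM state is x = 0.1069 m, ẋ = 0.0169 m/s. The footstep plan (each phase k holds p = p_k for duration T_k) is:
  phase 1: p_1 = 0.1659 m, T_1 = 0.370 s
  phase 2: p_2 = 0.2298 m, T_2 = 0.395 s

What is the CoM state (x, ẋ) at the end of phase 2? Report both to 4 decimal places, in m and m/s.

phase 1: p=0.1659, T=0.370, ωT=1.195914, cosh=1.804503, sinh=1.502076; start (x,ẋ)=(0.106900, 0.016900) → end (x,ẋ)=(0.067288, -0.255949)
phase 2: p=0.2298, T=0.395, ωT=1.276719, cosh=1.931905, sinh=1.652954; start (x,ẋ)=(0.067288, -0.255949) → end (x,ẋ)=(-0.215051, -1.362718)

x = -0.2151, ẋ = -1.3627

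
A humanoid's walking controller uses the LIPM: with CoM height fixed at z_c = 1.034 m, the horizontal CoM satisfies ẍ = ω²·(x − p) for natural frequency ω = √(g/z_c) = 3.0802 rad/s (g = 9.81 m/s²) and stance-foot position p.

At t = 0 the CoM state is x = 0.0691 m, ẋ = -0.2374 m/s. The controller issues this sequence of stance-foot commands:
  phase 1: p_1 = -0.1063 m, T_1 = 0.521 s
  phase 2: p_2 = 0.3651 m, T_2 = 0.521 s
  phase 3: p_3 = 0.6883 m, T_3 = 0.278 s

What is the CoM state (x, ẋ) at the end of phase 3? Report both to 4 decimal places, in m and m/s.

x = 0.3264, ẋ = -0.5813

phase 1: p=-0.1063, T=0.521, ωT=1.604784, cosh=2.588859, sinh=2.387926; start (x,ẋ)=(0.069100, -0.237400) → end (x,ẋ)=(0.163741, 0.675523)
phase 2: p=0.3651, T=0.521, ωT=1.604784, cosh=2.588859, sinh=2.387926; start (x,ẋ)=(0.163741, 0.675523) → end (x,ẋ)=(0.367510, 0.267783)
phase 3: p=0.6883, T=0.278, ωT=0.856296, cosh=1.389578, sinh=0.964845; start (x,ẋ)=(0.367510, 0.267783) → end (x,ẋ)=(0.326419, -0.581255)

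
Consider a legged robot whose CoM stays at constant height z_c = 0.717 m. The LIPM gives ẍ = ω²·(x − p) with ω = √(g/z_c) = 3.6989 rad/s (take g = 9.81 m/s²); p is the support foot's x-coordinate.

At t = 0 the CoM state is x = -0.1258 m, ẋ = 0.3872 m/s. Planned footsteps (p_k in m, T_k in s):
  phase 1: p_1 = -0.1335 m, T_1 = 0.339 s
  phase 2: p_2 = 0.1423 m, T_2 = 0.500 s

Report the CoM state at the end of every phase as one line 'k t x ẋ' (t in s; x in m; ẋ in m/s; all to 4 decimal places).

phase 1: p=-0.1335, T=0.339, ωT=1.253927, cosh=1.894729, sinh=1.609347; start (x,ẋ)=(-0.125800, 0.387200) → end (x,ẋ)=(0.049556, 0.779476)
phase 2: p=0.1423, T=0.500, ωT=1.849450, cosh=3.256823, sinh=3.099499; start (x,ẋ)=(0.049556, 0.779476) → end (x,ẋ)=(0.493411, 1.475324)

1 0.3390 0.0496 0.7795
2 0.8390 0.4934 1.4753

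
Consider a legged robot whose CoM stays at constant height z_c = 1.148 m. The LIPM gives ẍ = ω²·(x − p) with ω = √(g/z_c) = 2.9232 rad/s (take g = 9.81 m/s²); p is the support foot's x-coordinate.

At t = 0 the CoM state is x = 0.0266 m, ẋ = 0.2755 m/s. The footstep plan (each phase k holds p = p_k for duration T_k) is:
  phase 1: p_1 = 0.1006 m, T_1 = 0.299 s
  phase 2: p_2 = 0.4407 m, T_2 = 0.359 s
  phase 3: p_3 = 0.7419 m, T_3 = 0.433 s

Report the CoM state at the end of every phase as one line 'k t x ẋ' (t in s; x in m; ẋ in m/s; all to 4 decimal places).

phase 1: p=0.1006, T=0.299, ωT=0.874037, cosh=1.406915, sinh=0.989651; start (x,ẋ)=(0.026600, 0.275500) → end (x,ẋ)=(0.089759, 0.173527)
phase 2: p=0.4407, T=0.359, ωT=1.049429, cosh=1.603078, sinh=1.252941; start (x,ẋ)=(0.089759, 0.173527) → end (x,ẋ)=(-0.047509, -1.007178)
phase 3: p=0.7419, T=0.433, ωT=1.265746, cosh=1.913882, sinh=1.631853; start (x,ẋ)=(-0.047509, -1.007178) → end (x,ẋ)=(-1.331185, -5.693285)

1 0.2990 0.0898 0.1735
2 0.6580 -0.0475 -1.0072
3 1.0910 -1.3312 -5.6933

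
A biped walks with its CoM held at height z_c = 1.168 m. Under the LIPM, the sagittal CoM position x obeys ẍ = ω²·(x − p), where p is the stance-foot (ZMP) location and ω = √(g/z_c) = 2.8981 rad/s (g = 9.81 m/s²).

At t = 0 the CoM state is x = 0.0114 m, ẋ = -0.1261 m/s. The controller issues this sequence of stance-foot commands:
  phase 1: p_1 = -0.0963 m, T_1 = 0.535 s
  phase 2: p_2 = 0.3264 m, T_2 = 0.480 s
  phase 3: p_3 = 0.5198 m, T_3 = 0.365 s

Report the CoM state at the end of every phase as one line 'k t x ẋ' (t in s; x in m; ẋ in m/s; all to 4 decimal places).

phase 1: p=-0.0963, T=0.535, ωT=1.550484, cosh=2.462947, sinh=2.250802; start (x,ẋ)=(0.011400, -0.126100) → end (x,ẋ)=(0.071024, 0.391955)
phase 2: p=0.3264, T=0.480, ωT=1.391088, cosh=2.134013, sinh=1.885208; start (x,ẋ)=(0.071024, 0.391955) → end (x,ẋ)=(0.036390, -0.558815)
phase 3: p=0.5198, T=0.365, ωT=1.057806, cosh=1.613632, sinh=1.266415; start (x,ẋ)=(0.036390, -0.558815) → end (x,ẋ)=(-0.504437, -2.675930)

1 0.5350 0.0710 0.3920
2 1.0150 0.0364 -0.5588
3 1.3800 -0.5044 -2.6759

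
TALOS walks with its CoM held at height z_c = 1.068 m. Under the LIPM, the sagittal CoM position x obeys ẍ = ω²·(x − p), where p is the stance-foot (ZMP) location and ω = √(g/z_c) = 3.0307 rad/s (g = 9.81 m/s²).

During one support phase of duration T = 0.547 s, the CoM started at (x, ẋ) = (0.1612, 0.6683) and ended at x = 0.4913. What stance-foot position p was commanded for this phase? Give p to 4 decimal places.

ωT = 3.0307·0.547 = 1.657793; cosh(ωT) = 2.719137, sinh(ωT) = 2.528578
x(T) = p + (x₀−p)·cosh(ωT) + (ẋ₀/ω)·sinh(ωT) ⇒ p·(1 − cosh) = x(T) − x₀·cosh − (ẋ₀/ω)·sinh
numerator   = 0.4913 − (0.1612)·2.719137 − (0.6683/3.0307)·2.528578 = -0.504602
denominator = 1 − 2.719137 = -1.719137
p = -0.504602 / -1.719137 = 0.2935

p = 0.2935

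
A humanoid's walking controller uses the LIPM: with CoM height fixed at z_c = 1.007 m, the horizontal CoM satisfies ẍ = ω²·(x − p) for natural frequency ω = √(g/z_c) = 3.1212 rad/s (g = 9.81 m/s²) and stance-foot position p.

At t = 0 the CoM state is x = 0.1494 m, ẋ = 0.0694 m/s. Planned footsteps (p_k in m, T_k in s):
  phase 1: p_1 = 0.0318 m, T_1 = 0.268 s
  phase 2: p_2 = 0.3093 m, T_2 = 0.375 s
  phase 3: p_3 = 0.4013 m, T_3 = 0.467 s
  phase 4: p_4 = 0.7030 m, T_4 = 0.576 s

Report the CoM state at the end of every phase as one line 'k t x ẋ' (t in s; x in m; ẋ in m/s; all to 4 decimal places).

phase 1: p=0.0318, T=0.268, ωT=0.836482, cosh=1.370732, sinh=0.937500; start (x,ẋ)=(0.149400, 0.069400) → end (x,ẋ)=(0.213843, 0.439241)
phase 2: p=0.3093, T=0.375, ωT=1.170450, cosh=1.766835, sinh=1.456608; start (x,ẋ)=(0.213843, 0.439241) → end (x,ẋ)=(0.345630, 0.342086)
phase 3: p=0.4013, T=0.467, ωT=1.457600, cosh=2.264217, sinh=2.031423; start (x,ẋ)=(0.345630, 0.342086) → end (x,ẋ)=(0.497896, 0.421581)
phase 4: p=0.7030, T=0.576, ωT=1.797811, cosh=3.101041, sinh=2.935380; start (x,ẋ)=(0.497896, 0.421581) → end (x,ẋ)=(0.463446, -0.571806)

1 0.2680 0.2138 0.4392
2 0.6430 0.3456 0.3421
3 1.1100 0.4979 0.4216
4 1.6860 0.4634 -0.5718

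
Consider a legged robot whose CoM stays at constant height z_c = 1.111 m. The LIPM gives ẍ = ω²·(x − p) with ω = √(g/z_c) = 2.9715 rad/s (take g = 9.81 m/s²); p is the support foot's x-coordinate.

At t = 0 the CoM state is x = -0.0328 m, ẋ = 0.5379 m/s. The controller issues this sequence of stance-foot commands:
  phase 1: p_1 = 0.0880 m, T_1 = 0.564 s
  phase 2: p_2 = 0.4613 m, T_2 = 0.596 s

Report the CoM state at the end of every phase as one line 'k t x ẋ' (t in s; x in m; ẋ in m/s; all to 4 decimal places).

1 0.5640 0.2207 0.5620
2 1.1600 0.2734 -0.3410

phase 1: p=0.0880, T=0.564, ωT=1.675926, cosh=2.765438, sinh=2.578303; start (x,ẋ)=(-0.032800, 0.537900) → end (x,ẋ)=(0.220659, 0.562029)
phase 2: p=0.4613, T=0.596, ωT=1.771014, cosh=3.023485, sinh=2.853325; start (x,ẋ)=(0.220659, 0.562029) → end (x,ẋ)=(0.273402, -0.341029)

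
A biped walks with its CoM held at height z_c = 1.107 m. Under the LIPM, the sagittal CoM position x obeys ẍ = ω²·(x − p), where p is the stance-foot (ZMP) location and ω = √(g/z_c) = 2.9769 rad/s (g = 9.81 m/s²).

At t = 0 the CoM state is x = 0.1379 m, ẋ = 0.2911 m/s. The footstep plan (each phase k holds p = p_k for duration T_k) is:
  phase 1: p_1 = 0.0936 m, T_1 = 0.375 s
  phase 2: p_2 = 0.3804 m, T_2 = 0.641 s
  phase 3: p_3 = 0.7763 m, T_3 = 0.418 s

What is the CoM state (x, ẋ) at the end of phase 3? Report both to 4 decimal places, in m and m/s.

phase 1: p=0.0936, T=0.375, ωT=1.116337, cosh=1.690563, sinh=1.363086; start (x,ẋ)=(0.137900, 0.291100) → end (x,ẋ)=(0.301783, 0.671882)
phase 2: p=0.3804, T=0.641, ωT=1.908193, cosh=3.444622, sinh=3.296274; start (x,ẋ)=(0.301783, 0.671882) → end (x,ẋ)=(0.853559, 1.542938)
phase 3: p=0.7763, T=0.418, ωT=1.244344, cosh=1.879394, sinh=1.591264; start (x,ẋ)=(0.853559, 1.542938) → end (x,ẋ)=(1.746258, 3.265768)

x = 1.7463, ẋ = 3.2658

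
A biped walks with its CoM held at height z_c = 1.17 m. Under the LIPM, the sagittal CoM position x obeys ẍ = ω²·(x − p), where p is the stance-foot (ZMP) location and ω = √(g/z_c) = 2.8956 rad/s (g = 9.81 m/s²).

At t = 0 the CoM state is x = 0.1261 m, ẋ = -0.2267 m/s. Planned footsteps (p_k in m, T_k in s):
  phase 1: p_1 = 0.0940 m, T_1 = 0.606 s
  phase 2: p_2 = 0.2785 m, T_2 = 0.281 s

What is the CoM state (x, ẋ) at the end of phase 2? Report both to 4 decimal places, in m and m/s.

x = -0.2676, ẋ = -1.3689

phase 1: p=0.0940, T=0.606, ωT=1.754734, cosh=2.977430, sinh=2.804477; start (x,ẋ)=(0.126100, -0.226700) → end (x,ẋ)=(-0.029990, -0.414311)
phase 2: p=0.2785, T=0.281, ωT=0.813664, cosh=1.349695, sinh=0.906464; start (x,ẋ)=(-0.029990, -0.414311) → end (x,ẋ)=(-0.267567, -1.368905)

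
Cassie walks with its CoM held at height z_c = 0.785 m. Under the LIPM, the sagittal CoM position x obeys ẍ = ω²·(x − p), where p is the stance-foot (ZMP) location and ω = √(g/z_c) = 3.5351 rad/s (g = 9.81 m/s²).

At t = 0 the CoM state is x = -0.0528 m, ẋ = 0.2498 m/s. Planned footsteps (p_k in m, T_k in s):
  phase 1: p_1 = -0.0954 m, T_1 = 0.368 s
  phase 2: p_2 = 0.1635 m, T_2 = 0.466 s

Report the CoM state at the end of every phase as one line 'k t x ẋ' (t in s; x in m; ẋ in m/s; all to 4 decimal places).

1 0.3680 0.1088 0.7488
2 0.8340 0.5457 1.5326

phase 1: p=-0.0954, T=0.368, ωT=1.300917, cosh=1.972472, sinh=1.700190; start (x,ẋ)=(-0.052800, 0.249800) → end (x,ẋ)=(0.108767, 0.748764)
phase 2: p=0.1635, T=0.466, ωT=1.647357, cosh=2.692896, sinh=2.500338; start (x,ẋ)=(0.108767, 0.748764) → end (x,ẋ)=(0.545704, 1.532566)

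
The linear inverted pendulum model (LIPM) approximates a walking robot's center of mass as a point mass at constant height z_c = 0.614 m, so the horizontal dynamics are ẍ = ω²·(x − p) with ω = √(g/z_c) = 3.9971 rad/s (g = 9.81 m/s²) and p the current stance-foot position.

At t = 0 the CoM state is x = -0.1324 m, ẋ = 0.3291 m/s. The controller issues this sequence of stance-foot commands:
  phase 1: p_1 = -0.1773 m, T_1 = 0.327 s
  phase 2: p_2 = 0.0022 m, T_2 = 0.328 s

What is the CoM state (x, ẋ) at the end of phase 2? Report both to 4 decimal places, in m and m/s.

phase 1: p=-0.1773, T=0.327, ωT=1.307052, cosh=1.982940, sinh=1.712323; start (x,ẋ)=(-0.132400, 0.329100) → end (x,ẋ)=(0.052718, 0.959896)
phase 2: p=0.0022, T=0.328, ωT=1.311049, cosh=1.989800, sinh=1.720263; start (x,ẋ)=(0.052718, 0.959896) → end (x,ẋ)=(0.515838, 2.257363)

x = 0.5158, ẋ = 2.2574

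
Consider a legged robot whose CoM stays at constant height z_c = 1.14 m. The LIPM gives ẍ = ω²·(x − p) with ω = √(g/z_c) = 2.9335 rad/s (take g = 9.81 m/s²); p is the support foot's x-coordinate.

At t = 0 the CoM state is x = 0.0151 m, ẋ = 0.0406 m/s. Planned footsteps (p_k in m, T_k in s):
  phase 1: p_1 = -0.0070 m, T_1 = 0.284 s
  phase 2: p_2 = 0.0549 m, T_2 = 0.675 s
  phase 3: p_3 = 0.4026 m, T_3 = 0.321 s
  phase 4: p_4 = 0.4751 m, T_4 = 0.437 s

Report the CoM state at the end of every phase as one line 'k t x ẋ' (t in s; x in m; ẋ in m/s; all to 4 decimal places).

1 0.2840 0.0361 0.1160
2 0.9590 0.1261 0.2326
3 1.2800 0.0804 -0.5381
4 1.7170 -0.5959 -2.9698

phase 1: p=-0.0070, T=0.284, ωT=0.833114, cosh=1.367582, sinh=0.932889; start (x,ẋ)=(0.015100, 0.040600) → end (x,ẋ)=(0.036135, 0.116003)
phase 2: p=0.0549, T=0.675, ωT=1.980113, cosh=3.690806, sinh=3.552752; start (x,ẋ)=(0.036135, 0.116003) → end (x,ẋ)=(0.126133, 0.232576)
phase 3: p=0.4026, T=0.321, ωT=0.941654, cosh=1.477100, sinh=1.087118; start (x,ẋ)=(0.126133, 0.232576) → end (x,ẋ)=(0.080420, -0.538133)
phase 4: p=0.4751, T=0.437, ωT=1.281940, cosh=1.940560, sinh=1.663062; start (x,ẋ)=(0.080420, -0.538133) → end (x,ẋ)=(-0.595879, -2.969762)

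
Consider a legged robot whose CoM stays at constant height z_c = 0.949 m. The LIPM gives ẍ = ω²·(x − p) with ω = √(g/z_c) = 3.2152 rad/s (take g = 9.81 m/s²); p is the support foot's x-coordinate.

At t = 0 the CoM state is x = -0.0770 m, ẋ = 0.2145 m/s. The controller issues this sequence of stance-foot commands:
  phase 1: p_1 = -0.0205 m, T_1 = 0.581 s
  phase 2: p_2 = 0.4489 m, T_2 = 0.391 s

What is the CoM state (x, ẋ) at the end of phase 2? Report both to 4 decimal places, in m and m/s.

phase 1: p=-0.0205, T=0.581, ωT=1.868031, cosh=3.314981, sinh=3.160554; start (x,ẋ)=(-0.077000, 0.214500) → end (x,ẋ)=(0.003058, 0.136921)
phase 2: p=0.4489, T=0.391, ωT=1.257143, cosh=1.899915, sinh=1.615449; start (x,ẋ)=(0.003058, 0.136921) → end (x,ẋ)=(-0.329367, -2.055563)

x = -0.3294, ẋ = -2.0556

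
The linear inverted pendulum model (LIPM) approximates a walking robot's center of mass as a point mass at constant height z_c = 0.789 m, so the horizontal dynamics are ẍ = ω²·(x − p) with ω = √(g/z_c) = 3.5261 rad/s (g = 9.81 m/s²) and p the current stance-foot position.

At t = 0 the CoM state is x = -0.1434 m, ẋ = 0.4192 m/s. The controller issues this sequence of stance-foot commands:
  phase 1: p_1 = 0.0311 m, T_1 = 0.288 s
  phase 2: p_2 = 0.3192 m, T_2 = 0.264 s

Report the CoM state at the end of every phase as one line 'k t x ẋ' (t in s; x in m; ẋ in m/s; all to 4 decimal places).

phase 1: p=0.0311, T=0.288, ωT=1.015517, cosh=1.561502, sinh=1.199287; start (x,ẋ)=(-0.143400, 0.419200) → end (x,ẋ)=(-0.098805, -0.083345)
phase 2: p=0.3192, T=0.264, ωT=0.930890, cosh=1.465485, sinh=1.071282; start (x,ẋ)=(-0.098805, -0.083345) → end (x,ẋ)=(-0.318701, -1.701133)

1 0.2880 -0.0988 -0.0833
2 0.5520 -0.3187 -1.7011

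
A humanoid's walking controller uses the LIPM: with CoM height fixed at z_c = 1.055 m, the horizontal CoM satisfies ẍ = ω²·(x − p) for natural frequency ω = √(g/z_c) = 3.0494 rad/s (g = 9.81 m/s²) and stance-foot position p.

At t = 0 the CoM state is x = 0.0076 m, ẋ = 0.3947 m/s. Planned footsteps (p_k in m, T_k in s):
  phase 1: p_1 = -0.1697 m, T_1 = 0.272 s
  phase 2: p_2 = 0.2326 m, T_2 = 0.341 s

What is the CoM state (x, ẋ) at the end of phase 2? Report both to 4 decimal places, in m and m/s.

phase 1: p=-0.1697, T=0.272, ωT=0.829437, cosh=1.364161, sinh=0.927866; start (x,ẋ)=(0.007600, 0.394700) → end (x,ẋ)=(0.192264, 1.040093)
phase 2: p=0.2326, T=0.341, ωT=1.039845, cosh=1.591144, sinh=1.237635; start (x,ẋ)=(0.192264, 1.040093) → end (x,ẋ)=(0.590555, 1.502711)

x = 0.5906, ẋ = 1.5027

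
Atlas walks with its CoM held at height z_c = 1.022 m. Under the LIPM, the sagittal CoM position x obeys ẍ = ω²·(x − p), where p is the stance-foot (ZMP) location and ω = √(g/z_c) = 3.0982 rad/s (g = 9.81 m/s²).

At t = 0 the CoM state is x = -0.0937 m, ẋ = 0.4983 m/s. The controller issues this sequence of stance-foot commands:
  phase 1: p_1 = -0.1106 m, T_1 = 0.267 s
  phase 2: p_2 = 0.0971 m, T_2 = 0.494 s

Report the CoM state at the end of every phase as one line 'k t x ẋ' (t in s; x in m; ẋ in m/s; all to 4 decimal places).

phase 1: p=-0.1106, T=0.267, ωT=0.827219, cosh=1.362107, sinh=0.924844; start (x,ẋ)=(-0.093700, 0.498300) → end (x,ẋ)=(0.061167, 0.727162)
phase 2: p=0.0971, T=0.494, ωT=1.530511, cosh=2.418481, sinh=2.202056; start (x,ẋ)=(0.061167, 0.727162) → end (x,ẋ)=(0.527030, 1.513480)

1 0.2670 0.0612 0.7272
2 0.7610 0.5270 1.5135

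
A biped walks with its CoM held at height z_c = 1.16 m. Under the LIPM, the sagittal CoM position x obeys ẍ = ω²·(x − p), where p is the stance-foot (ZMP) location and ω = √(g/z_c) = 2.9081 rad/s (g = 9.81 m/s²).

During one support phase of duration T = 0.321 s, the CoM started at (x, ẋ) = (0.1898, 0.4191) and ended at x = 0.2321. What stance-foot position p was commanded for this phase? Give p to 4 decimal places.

p = 0.4303

ωT = 2.9081·0.321 = 0.933500; cosh(ωT) = 1.468285, sinh(ωT) = 1.075110
x(T) = p + (x₀−p)·cosh(ωT) + (ẋ₀/ω)·sinh(ωT) ⇒ p·(1 − cosh) = x(T) − x₀·cosh − (ẋ₀/ω)·sinh
numerator   = 0.2321 − (0.1898)·1.468285 − (0.4191/2.9081)·1.075110 = -0.201520
denominator = 1 − 1.468285 = -0.468285
p = -0.201520 / -0.468285 = 0.4303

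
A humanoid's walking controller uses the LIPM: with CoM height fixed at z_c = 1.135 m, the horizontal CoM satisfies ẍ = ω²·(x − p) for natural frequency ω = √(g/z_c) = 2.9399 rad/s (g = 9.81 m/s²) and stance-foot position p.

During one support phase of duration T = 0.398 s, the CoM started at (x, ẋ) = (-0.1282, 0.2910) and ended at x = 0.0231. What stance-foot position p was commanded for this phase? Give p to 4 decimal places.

p = -0.1376

ωT = 2.9399·0.398 = 1.170080; cosh(ωT) = 1.766297, sinh(ωT) = 1.455955
x(T) = p + (x₀−p)·cosh(ωT) + (ẋ₀/ω)·sinh(ωT) ⇒ p·(1 − cosh) = x(T) − x₀·cosh − (ẋ₀/ω)·sinh
numerator   = 0.0231 − (-0.1282)·1.766297 − (0.2910/2.9399)·1.455955 = 0.105425
denominator = 1 − 1.766297 = -0.766297
p = 0.105425 / -0.766297 = -0.1376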